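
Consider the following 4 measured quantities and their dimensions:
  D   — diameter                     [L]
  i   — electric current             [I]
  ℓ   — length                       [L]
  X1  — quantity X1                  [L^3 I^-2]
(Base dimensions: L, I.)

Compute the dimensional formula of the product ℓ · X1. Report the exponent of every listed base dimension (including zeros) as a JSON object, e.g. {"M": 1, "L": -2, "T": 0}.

{"L": 4, "I": -2}

Exponent matrix [L,I] × [D,i,ℓ,X1]:
  L: [ 1  0  1  3]
  I: [ 0  1  0 -2]
  [L]: (1)·1+(1)·3 = 4
  [I]: (1)·0+(1)·-2 = -2
⇒ L^4 I^-2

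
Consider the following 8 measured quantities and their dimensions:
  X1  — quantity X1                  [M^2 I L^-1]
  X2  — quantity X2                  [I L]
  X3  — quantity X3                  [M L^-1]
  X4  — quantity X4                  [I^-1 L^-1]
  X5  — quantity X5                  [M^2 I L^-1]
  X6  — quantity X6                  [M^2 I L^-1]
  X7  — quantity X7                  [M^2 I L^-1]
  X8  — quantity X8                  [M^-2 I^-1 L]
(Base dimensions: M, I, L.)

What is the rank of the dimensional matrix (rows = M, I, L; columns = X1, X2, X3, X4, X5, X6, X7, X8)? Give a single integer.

2

Exponent matrix [M,I,L] × [X1,X2,X3,X4,X5,X6,X7,X8]:
  M: [ 2  0  1  0  2  2  2 -2]
  I: [ 1  1  0 -1  1  1  1 -1]
  L: [-1  1 -1 -1 -1 -1 -1  1]
Row reduction gives pivot columns X1,X2; rank = 2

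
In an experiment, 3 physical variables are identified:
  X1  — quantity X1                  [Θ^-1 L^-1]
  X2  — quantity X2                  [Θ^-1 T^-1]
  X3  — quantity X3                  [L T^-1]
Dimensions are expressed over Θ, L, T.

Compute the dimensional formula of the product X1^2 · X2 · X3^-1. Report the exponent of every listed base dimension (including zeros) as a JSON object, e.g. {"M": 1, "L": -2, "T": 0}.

{"Θ": -3, "L": -3, "T": 0}

Exponent matrix [Θ,L,T] × [X1,X2,X3]:
  Θ: [-1 -1  0]
  L: [-1  0  1]
  T: [ 0 -1 -1]
  [Θ]: (2)·-1+(1)·-1+(-1)·0 = -3
  [L]: (2)·-1+(1)·0+(-1)·1 = -3
  [T]: (2)·0+(1)·-1+(-1)·-1 = 0
⇒ Θ^-3 L^-3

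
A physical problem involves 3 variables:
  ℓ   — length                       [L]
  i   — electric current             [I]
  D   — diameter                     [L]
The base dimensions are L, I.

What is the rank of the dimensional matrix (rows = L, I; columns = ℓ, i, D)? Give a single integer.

2

Write exponents as rows L,I / cols ℓ,i,D:
  L: [ 1  0  1]
  I: [ 0  1  0]
RREF → pivots at {ℓ,i} ⇒ r = 2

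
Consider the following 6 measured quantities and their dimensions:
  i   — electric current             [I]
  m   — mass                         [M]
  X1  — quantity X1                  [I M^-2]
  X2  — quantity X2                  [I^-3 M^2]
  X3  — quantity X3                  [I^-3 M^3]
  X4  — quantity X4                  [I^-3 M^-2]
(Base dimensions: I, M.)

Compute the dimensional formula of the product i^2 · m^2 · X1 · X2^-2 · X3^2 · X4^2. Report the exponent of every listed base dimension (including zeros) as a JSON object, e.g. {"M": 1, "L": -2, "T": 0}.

Exponent matrix [I,M] × [i,m,X1,X2,X3,X4]:
  I: [ 1  0  1 -3 -3 -3]
  M: [ 0  1 -2  2  3 -2]
  [I]: (2)·1+(2)·0+(1)·1+(-2)·-3+(2)·-3+(2)·-3 = -3
  [M]: (2)·0+(2)·1+(1)·-2+(-2)·2+(2)·3+(2)·-2 = -2
⇒ I^-3 M^-2

{"I": -3, "M": -2}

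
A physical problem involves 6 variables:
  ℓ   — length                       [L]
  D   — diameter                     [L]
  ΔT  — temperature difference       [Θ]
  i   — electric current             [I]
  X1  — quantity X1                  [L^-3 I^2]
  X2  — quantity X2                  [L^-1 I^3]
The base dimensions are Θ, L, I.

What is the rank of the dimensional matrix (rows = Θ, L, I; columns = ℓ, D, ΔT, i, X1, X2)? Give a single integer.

Dimensional matrix (Θ×L×I by ℓ×D×ΔT×i×X1×X2):
  Θ: [ 0  0  1  0  0  0]
  L: [ 1  1  0  0 -3 -1]
  I: [ 0  0  0  1  2  3]
Echelon form has 3 nonzero rows (pivots: ℓ,ΔT,i)

3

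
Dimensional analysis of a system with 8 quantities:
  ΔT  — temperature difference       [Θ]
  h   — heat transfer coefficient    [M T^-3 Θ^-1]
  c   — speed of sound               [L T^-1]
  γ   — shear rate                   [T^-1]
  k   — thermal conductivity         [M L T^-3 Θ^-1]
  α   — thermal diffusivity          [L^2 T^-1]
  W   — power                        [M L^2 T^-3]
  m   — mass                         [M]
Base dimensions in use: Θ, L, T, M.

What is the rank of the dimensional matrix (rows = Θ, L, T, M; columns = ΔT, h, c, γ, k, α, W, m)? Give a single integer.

4

Write exponents as rows Θ,L,T,M / cols ΔT,h,c,γ,k,α,W,m:
  Θ: [ 1 -1  0  0 -1  0  0  0]
  L: [ 0  0  1  0  1  2  2  0]
  T: [ 0 -3 -1 -1 -3 -1 -3  0]
  M: [ 0  1  0  0  1  0  1  1]
RREF → pivots at {ΔT,h,c,γ} ⇒ r = 4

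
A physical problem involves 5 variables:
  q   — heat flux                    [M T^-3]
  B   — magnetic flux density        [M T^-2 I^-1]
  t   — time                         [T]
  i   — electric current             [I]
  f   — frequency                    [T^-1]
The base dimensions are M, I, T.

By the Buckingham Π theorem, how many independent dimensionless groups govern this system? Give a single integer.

Dimensional matrix (M×I×T by q×B×t×i×f):
  M: [ 1  1  0  0  0]
  I: [ 0 -1  0  1  0]
  T: [-3 -2  1  0 -1]
Row reduction gives pivot columns q,B,t; rank = 3
Π count = n − r = 5 − 3 = 2

2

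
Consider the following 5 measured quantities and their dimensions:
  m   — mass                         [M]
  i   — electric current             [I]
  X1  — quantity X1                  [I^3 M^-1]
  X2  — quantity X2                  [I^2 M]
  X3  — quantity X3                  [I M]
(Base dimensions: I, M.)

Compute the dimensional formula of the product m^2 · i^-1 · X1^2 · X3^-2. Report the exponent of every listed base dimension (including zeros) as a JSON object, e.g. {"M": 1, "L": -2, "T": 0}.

Exponent matrix [I,M] × [m,i,X1,X2,X3]:
  I: [ 0  1  3  2  1]
  M: [ 1  0 -1  1  1]
  [I]: (2)·0+(-1)·1+(2)·3+(-2)·1 = 3
  [M]: (2)·1+(-1)·0+(2)·-1+(-2)·1 = -2
⇒ I^3 M^-2

{"I": 3, "M": -2}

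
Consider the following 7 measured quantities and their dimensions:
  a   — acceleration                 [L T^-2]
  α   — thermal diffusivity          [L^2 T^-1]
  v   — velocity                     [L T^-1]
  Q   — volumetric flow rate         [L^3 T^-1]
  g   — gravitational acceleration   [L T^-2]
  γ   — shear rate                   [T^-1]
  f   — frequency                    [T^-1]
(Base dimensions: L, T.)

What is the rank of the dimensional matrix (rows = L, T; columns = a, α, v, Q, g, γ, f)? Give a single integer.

Dimensional matrix (L×T by a×α×v×Q×g×γ×f):
  L: [ 1  2  1  3  1  0  0]
  T: [-2 -1 -1 -1 -2 -1 -1]
Echelon form has 2 nonzero rows (pivots: a,α)

2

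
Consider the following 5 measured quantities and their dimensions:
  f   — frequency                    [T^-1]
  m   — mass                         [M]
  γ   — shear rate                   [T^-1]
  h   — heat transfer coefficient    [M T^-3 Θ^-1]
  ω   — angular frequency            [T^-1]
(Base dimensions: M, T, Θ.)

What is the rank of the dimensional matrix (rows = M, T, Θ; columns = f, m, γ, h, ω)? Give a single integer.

Exponent matrix [M,T,Θ] × [f,m,γ,h,ω]:
  M: [ 0  1  0  1  0]
  T: [-1  0 -1 -3 -1]
  Θ: [ 0  0  0 -1  0]
RREF → pivots at {f,m,h} ⇒ r = 3

3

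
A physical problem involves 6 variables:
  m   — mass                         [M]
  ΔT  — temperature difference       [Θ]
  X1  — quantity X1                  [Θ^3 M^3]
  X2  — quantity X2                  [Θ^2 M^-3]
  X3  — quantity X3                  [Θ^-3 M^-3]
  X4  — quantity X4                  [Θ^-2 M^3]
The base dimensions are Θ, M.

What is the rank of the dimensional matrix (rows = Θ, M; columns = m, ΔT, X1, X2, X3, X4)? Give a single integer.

Dimensional matrix (Θ×M by m×ΔT×X1×X2×X3×X4):
  Θ: [ 0  1  3  2 -3 -2]
  M: [ 1  0  3 -3 -3  3]
Row reduction gives pivot columns m,ΔT; rank = 2

2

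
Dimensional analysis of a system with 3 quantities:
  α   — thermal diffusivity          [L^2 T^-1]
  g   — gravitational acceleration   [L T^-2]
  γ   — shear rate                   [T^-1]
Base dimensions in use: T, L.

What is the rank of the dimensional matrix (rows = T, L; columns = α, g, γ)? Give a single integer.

Write exponents as rows T,L / cols α,g,γ:
  T: [-1 -2 -1]
  L: [ 2  1  0]
Echelon form has 2 nonzero rows (pivots: α,g)

2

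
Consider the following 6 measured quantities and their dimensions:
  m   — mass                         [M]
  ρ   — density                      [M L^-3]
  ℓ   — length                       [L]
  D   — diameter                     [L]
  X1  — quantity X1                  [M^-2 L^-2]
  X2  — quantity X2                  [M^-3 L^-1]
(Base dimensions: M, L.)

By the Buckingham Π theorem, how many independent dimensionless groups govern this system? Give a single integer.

4

Write exponents as rows M,L / cols m,ρ,ℓ,D,X1,X2:
  M: [ 1  1  0  0 -2 -3]
  L: [ 0 -3  1  1 -2 -1]
Echelon form has 2 nonzero rows (pivots: m,ρ)
6 vars − rank 2 = 4 Π groups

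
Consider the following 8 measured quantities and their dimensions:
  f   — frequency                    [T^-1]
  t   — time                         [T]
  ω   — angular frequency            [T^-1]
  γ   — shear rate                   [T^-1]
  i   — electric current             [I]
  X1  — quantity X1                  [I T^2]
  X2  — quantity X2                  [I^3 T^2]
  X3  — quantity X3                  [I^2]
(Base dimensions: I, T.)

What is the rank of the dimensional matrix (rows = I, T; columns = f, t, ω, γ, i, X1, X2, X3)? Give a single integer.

2

Exponent matrix [I,T] × [f,t,ω,γ,i,X1,X2,X3]:
  I: [ 0  0  0  0  1  1  3  2]
  T: [-1  1 -1 -1  0  2  2  0]
RREF → pivots at {f,i} ⇒ r = 2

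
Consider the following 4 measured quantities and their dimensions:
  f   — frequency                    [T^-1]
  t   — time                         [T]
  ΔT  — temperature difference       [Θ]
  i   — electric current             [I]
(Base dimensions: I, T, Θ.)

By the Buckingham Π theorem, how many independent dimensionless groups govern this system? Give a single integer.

Write exponents as rows I,T,Θ / cols f,t,ΔT,i:
  I: [ 0  0  0  1]
  T: [-1  1  0  0]
  Θ: [ 0  0  1  0]
Row reduction gives pivot columns f,ΔT,i; rank = 3
Π count = n − r = 4 − 3 = 1

1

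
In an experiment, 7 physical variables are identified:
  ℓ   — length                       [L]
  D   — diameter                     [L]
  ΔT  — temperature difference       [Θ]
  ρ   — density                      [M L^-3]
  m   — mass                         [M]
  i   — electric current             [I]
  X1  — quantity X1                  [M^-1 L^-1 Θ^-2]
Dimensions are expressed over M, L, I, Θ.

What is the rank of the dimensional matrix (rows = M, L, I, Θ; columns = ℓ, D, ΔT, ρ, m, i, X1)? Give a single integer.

Write exponents as rows M,L,I,Θ / cols ℓ,D,ΔT,ρ,m,i,X1:
  M: [ 0  0  0  1  1  0 -1]
  L: [ 1  1  0 -3  0  0 -1]
  I: [ 0  0  0  0  0  1  0]
  Θ: [ 0  0  1  0  0  0 -2]
Echelon form has 4 nonzero rows (pivots: ℓ,ΔT,ρ,i)

4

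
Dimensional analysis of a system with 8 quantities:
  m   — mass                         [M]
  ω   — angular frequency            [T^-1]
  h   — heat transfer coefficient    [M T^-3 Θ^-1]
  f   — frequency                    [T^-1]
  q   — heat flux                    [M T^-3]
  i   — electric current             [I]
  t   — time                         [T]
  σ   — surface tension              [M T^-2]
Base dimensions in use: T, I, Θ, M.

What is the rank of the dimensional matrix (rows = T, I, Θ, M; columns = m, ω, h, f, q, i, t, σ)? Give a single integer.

Exponent matrix [T,I,Θ,M] × [m,ω,h,f,q,i,t,σ]:
  T: [ 0 -1 -3 -1 -3  0  1 -2]
  I: [ 0  0  0  0  0  1  0  0]
  Θ: [ 0  0 -1  0  0  0  0  0]
  M: [ 1  0  1  0  1  0  0  1]
Echelon form has 4 nonzero rows (pivots: m,ω,h,i)

4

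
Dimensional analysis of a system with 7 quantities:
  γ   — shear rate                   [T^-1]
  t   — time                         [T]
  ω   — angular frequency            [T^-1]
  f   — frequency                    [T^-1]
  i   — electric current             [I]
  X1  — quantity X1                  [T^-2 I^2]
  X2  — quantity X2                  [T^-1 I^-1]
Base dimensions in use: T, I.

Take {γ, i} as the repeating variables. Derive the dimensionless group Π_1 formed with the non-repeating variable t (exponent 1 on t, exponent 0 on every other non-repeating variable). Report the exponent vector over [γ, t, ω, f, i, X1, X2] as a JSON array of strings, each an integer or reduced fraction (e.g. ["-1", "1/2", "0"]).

Write exponents as rows T,I / cols γ,t,ω,f,i,X1,X2:
  T: [-1  1 -1 -1  0 -2 -1]
  I: [ 0  0  0  0  1  2 -1]
Row reduction gives pivot columns γ,i; rank = 2
Repeat: γ,i; free: t,ω,f,X1,X2
RREF:
  r0: [   1   -1    1    1    0    2    1]
  r1: [   0    0    0    0    1    2   -1]
Fix exponent of t at 1, ω at 0, f at 0, X1 at 0, X2 at 0; solve each RREF row for its pivot's exponent:
  r0: exp(γ) + (-1)·1 = 0 ⇒ exp(γ) = 1
  r1: exp(i) + (0)·1 = 0 ⇒ exp(i) = 0
Π_1 = γ · t

["1", "1", "0", "0", "0", "0", "0"]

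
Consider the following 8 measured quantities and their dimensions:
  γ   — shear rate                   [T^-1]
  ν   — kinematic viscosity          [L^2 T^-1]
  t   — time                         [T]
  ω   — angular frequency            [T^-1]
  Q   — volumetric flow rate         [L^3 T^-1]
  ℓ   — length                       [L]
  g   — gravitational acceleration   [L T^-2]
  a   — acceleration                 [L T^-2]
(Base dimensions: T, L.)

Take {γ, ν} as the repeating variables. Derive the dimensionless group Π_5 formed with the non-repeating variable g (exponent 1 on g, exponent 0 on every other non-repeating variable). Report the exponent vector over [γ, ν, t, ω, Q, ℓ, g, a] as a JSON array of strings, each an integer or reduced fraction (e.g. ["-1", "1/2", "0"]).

["-3/2", "-1/2", "0", "0", "0", "0", "1", "0"]

Write exponents as rows T,L / cols γ,ν,t,ω,Q,ℓ,g,a:
  T: [-1 -1  1 -1 -1  0 -2 -2]
  L: [ 0  2  0  0  3  1  1  1]
Row reduction gives pivot columns γ,ν; rank = 2
Repeat: γ,ν; free: t,ω,Q,ℓ,g,a
RREF:
  r0: [   1    0   -1    1 -1/2 -1/2  3/2  3/2]
  r1: [   0    1    0    0  3/2  1/2  1/2  1/2]
Fix exponent of g at 1, t at 0, ω at 0, Q at 0, ℓ at 0, a at 0; solve each RREF row for its pivot's exponent:
  r0: exp(γ) + (3/2)·1 = 0 ⇒ exp(γ) = -3/2
  r1: exp(ν) + (1/2)·1 = 0 ⇒ exp(ν) = -1/2
Π_5 = γ^(-3/2) · ν^(-1/2) · g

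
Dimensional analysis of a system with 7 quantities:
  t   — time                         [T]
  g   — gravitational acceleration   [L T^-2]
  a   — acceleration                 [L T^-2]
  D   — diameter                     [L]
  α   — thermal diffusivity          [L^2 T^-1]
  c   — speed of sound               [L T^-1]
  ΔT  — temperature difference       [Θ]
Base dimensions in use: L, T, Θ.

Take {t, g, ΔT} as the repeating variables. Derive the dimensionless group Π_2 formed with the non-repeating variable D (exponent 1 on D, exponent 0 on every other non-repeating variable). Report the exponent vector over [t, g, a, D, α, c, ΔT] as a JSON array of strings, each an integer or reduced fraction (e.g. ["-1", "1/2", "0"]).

Exponent matrix [L,T,Θ] × [t,g,a,D,α,c,ΔT]:
  L: [ 0  1  1  1  2  1  0]
  T: [ 1 -2 -2  0 -1 -1  0]
  Θ: [ 0  0  0  0  0  0  1]
Echelon form has 3 nonzero rows (pivots: t,g,ΔT)
Repeat: t,g,ΔT; free: a,D,α,c
RREF:
  r0: [   1    0    0    2    3    1    0]
  r1: [   0    1    1    1    2    1    0]
  r2: [   0    0    0    0    0    0    1]
Fix exponent of D at 1, a at 0, α at 0, c at 0; solve each RREF row for its pivot's exponent:
  r0: exp(t) + (2)·1 = 0 ⇒ exp(t) = -2
  r1: exp(g) + (1)·1 = 0 ⇒ exp(g) = -1
  r2: exp(ΔT) + (0)·1 = 0 ⇒ exp(ΔT) = 0
Π_2 = t^-2 · g^-1 · D

["-2", "-1", "0", "1", "0", "0", "0"]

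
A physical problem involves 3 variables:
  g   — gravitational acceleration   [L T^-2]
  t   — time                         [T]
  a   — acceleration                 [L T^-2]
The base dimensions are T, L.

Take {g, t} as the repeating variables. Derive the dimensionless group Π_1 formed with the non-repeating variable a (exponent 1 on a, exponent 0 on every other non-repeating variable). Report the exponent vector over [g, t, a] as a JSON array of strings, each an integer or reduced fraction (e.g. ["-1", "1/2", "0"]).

Dimensional matrix (T×L by g×t×a):
  T: [-2  1 -2]
  L: [ 1  0  1]
Echelon form has 2 nonzero rows (pivots: g,t)
Repeat: g,t; free: a
RREF:
  r0: [   1    0    1]
  r1: [   0    1    0]
Fix exponent of a at 1; solve each RREF row for its pivot's exponent:
  r0: exp(g) + (1)·1 = 0 ⇒ exp(g) = -1
  r1: exp(t) + (0)·1 = 0 ⇒ exp(t) = 0
Π_1 = g^-1 · a

["-1", "0", "1"]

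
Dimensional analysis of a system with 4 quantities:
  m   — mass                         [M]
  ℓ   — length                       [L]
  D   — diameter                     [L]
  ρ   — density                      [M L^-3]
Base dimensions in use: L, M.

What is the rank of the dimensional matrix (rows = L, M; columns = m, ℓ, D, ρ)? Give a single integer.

Exponent matrix [L,M] × [m,ℓ,D,ρ]:
  L: [ 0  1  1 -3]
  M: [ 1  0  0  1]
RREF → pivots at {m,ℓ} ⇒ r = 2

2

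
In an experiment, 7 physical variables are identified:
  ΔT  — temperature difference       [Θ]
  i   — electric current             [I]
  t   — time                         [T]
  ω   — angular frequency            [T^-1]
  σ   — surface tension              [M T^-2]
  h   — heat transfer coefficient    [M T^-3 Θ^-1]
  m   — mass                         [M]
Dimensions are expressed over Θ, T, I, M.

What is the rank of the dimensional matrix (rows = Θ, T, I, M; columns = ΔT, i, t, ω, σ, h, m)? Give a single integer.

4

Dimensional matrix (Θ×T×I×M by ΔT×i×t×ω×σ×h×m):
  Θ: [ 1  0  0  0  0 -1  0]
  T: [ 0  0  1 -1 -2 -3  0]
  I: [ 0  1  0  0  0  0  0]
  M: [ 0  0  0  0  1  1  1]
Row reduction gives pivot columns ΔT,i,t,σ; rank = 4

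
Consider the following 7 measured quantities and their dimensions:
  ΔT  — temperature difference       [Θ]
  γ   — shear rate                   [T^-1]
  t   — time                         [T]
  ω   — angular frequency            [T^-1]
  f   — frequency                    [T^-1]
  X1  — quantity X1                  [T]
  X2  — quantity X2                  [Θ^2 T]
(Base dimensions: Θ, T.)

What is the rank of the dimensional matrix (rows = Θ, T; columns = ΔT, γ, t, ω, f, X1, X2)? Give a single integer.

Dimensional matrix (Θ×T by ΔT×γ×t×ω×f×X1×X2):
  Θ: [ 1  0  0  0  0  0  2]
  T: [ 0 -1  1 -1 -1  1  1]
RREF → pivots at {ΔT,γ} ⇒ r = 2

2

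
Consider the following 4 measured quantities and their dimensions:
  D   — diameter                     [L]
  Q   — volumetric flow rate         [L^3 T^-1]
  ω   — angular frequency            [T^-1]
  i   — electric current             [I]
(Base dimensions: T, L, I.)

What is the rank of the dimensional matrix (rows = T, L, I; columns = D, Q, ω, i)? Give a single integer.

Write exponents as rows T,L,I / cols D,Q,ω,i:
  T: [ 0 -1 -1  0]
  L: [ 1  3  0  0]
  I: [ 0  0  0  1]
Echelon form has 3 nonzero rows (pivots: D,Q,i)

3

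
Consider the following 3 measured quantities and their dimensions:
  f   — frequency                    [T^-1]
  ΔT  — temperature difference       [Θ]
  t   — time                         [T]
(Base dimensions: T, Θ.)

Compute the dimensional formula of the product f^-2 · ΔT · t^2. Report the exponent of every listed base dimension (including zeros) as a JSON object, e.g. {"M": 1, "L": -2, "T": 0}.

{"T": 4, "Θ": 1}

Dimensional matrix (T×Θ by f×ΔT×t):
  T: [-1  0  1]
  Θ: [ 0  1  0]
  [T]: (-2)·-1+(1)·0+(2)·1 = 4
  [Θ]: (-2)·0+(1)·1+(2)·0 = 1
⇒ T^4 Θ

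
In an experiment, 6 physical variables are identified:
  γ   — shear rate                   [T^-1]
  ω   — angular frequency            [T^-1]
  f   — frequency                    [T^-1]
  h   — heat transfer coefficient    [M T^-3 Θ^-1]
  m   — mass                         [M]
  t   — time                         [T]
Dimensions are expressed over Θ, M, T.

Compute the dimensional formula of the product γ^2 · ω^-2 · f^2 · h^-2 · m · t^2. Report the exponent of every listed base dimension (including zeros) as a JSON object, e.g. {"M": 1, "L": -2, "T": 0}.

Write exponents as rows Θ,M,T / cols γ,ω,f,h,m,t:
  Θ: [ 0  0  0 -1  0  0]
  M: [ 0  0  0  1  1  0]
  T: [-1 -1 -1 -3  0  1]
  [Θ]: (2)·0+(-2)·0+(2)·0+(-2)·-1+(1)·0+(2)·0 = 2
  [M]: (2)·0+(-2)·0+(2)·0+(-2)·1+(1)·1+(2)·0 = -1
  [T]: (2)·-1+(-2)·-1+(2)·-1+(-2)·-3+(1)·0+(2)·1 = 6
⇒ Θ^2 M^-1 T^6

{"Θ": 2, "M": -1, "T": 6}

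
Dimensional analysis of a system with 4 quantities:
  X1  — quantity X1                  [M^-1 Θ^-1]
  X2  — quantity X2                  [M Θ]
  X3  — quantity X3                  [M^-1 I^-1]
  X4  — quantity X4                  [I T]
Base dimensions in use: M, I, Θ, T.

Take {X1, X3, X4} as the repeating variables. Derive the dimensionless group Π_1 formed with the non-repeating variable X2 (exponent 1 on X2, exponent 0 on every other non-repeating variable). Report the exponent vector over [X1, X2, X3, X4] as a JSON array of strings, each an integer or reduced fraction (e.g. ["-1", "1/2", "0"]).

["1", "1", "0", "0"]

Exponent matrix [M,I,Θ,T] × [X1,X2,X3,X4]:
  M: [-1  1 -1  0]
  I: [ 0  0 -1  1]
  Θ: [-1  1  0  0]
  T: [ 0  0  0  1]
Echelon form has 3 nonzero rows (pivots: X1,X3,X4)
Pivot set = {X1,X3,X4}, free = {X2}
RREF:
  r0: [   1   -1    0    0]
  r1: [   0    0    1    0]
  r2: [   0    0    0    1]
  r3: [   0    0    0    0]
Fix exponent of X2 at 1; solve each RREF row for its pivot's exponent:
  r0: exp(X1) + (-1)·1 = 0 ⇒ exp(X1) = 1
  r1: exp(X3) + (0)·1 = 0 ⇒ exp(X3) = 0
  r2: exp(X4) + (0)·1 = 0 ⇒ exp(X4) = 0
Π_1 = X1 · X2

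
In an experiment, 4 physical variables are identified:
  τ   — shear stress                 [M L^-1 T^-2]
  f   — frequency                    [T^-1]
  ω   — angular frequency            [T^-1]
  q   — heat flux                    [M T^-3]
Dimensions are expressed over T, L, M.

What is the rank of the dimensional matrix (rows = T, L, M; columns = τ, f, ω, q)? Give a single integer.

3

Write exponents as rows T,L,M / cols τ,f,ω,q:
  T: [-2 -1 -1 -3]
  L: [-1  0  0  0]
  M: [ 1  0  0  1]
RREF → pivots at {τ,f,q} ⇒ r = 3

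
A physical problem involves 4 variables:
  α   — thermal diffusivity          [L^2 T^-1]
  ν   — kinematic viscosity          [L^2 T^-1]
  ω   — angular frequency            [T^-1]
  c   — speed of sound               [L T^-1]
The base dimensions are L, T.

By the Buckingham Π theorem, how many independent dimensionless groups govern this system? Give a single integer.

Dimensional matrix (L×T by α×ν×ω×c):
  L: [ 2  2  0  1]
  T: [-1 -1 -1 -1]
RREF → pivots at {α,ω} ⇒ r = 2
Π count = n − r = 4 − 2 = 2

2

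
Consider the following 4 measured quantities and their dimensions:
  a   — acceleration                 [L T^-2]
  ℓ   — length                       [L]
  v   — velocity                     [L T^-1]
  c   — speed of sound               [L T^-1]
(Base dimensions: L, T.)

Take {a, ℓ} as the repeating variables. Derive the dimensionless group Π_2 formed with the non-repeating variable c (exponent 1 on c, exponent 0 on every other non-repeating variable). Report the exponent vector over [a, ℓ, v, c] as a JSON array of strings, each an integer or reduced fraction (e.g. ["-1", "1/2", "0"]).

Dimensional matrix (L×T by a×ℓ×v×c):
  L: [ 1  1  1  1]
  T: [-2  0 -1 -1]
RREF → pivots at {a,ℓ} ⇒ r = 2
Pivot set = {a,ℓ}, free = {v,c}
RREF:
  r0: [   1    0  1/2  1/2]
  r1: [   0    1  1/2  1/2]
Fix exponent of c at 1, v at 0; solve each RREF row for its pivot's exponent:
  r0: exp(a) + (1/2)·1 = 0 ⇒ exp(a) = -1/2
  r1: exp(ℓ) + (1/2)·1 = 0 ⇒ exp(ℓ) = -1/2
Π_2 = a^(-1/2) · ℓ^(-1/2) · c

["-1/2", "-1/2", "0", "1"]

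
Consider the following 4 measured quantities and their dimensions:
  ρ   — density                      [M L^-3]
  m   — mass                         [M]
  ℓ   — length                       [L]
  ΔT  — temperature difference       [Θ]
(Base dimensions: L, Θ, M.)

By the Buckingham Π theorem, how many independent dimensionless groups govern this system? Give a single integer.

Write exponents as rows L,Θ,M / cols ρ,m,ℓ,ΔT:
  L: [-3  0  1  0]
  Θ: [ 0  0  0  1]
  M: [ 1  1  0  0]
Row reduction gives pivot columns ρ,m,ΔT; rank = 3
4 vars − rank 3 = 1 Π group

1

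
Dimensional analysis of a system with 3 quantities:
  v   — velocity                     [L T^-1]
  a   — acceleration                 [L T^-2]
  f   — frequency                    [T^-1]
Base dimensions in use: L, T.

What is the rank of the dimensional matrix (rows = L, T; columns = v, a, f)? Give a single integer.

2

Write exponents as rows L,T / cols v,a,f:
  L: [ 1  1  0]
  T: [-1 -2 -1]
RREF → pivots at {v,a} ⇒ r = 2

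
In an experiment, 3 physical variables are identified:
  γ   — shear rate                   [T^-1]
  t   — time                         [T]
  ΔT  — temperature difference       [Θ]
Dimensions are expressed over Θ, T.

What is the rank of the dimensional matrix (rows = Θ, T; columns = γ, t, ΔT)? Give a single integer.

2

Exponent matrix [Θ,T] × [γ,t,ΔT]:
  Θ: [ 0  0  1]
  T: [-1  1  0]
RREF → pivots at {γ,ΔT} ⇒ r = 2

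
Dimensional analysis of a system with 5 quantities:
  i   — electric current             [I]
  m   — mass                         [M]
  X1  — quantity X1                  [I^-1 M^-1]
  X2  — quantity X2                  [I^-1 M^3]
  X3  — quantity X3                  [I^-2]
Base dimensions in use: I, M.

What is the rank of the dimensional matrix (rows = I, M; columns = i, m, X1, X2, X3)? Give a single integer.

Dimensional matrix (I×M by i×m×X1×X2×X3):
  I: [ 1  0 -1 -1 -2]
  M: [ 0  1 -1  3  0]
Echelon form has 2 nonzero rows (pivots: i,m)

2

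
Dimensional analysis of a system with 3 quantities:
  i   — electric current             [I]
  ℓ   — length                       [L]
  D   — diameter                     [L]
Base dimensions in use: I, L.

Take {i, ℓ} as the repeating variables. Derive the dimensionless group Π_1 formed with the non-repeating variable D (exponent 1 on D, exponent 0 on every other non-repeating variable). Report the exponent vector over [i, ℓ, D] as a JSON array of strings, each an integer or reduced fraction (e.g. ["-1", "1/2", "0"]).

Dimensional matrix (I×L by i×ℓ×D):
  I: [ 1  0  0]
  L: [ 0  1  1]
Row reduction gives pivot columns i,ℓ; rank = 2
Repeat: i,ℓ; free: D
RREF:
  r0: [   1    0    0]
  r1: [   0    1    1]
Fix exponent of D at 1; solve each RREF row for its pivot's exponent:
  r0: exp(i) + (0)·1 = 0 ⇒ exp(i) = 0
  r1: exp(ℓ) + (1)·1 = 0 ⇒ exp(ℓ) = -1
Π_1 = ℓ^-1 · D

["0", "-1", "1"]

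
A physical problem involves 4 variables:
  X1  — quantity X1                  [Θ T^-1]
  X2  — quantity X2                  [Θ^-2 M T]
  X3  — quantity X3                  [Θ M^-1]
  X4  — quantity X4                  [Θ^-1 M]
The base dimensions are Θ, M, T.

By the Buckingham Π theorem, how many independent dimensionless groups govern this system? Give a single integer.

2

Exponent matrix [Θ,M,T] × [X1,X2,X3,X4]:
  Θ: [ 1 -2  1 -1]
  M: [ 0  1 -1  1]
  T: [-1  1  0  0]
Echelon form has 2 nonzero rows (pivots: X1,X2)
n=4, r=2 ⇒ 2 dimensionless groups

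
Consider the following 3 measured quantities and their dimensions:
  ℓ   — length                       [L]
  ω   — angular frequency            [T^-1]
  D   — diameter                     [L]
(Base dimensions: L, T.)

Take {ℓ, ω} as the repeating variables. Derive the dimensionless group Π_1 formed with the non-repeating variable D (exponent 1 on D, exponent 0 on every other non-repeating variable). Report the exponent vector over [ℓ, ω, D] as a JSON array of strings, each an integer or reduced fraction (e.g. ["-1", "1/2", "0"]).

["-1", "0", "1"]

Write exponents as rows L,T / cols ℓ,ω,D:
  L: [ 1  0  1]
  T: [ 0 -1  0]
RREF → pivots at {ℓ,ω} ⇒ r = 2
Repeat: ℓ,ω; free: D
RREF:
  r0: [   1    0    1]
  r1: [   0    1    0]
Fix exponent of D at 1; solve each RREF row for its pivot's exponent:
  r0: exp(ℓ) + (1)·1 = 0 ⇒ exp(ℓ) = -1
  r1: exp(ω) + (0)·1 = 0 ⇒ exp(ω) = 0
Π_1 = ℓ^-1 · D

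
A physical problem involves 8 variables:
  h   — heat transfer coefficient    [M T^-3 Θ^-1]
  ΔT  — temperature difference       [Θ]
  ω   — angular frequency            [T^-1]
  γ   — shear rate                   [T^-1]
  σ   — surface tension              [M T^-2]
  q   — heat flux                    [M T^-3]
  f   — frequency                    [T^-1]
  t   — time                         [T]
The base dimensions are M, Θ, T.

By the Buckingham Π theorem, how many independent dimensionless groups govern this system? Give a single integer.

Exponent matrix [M,Θ,T] × [h,ΔT,ω,γ,σ,q,f,t]:
  M: [ 1  0  0  0  1  1  0  0]
  Θ: [-1  1  0  0  0  0  0  0]
  T: [-3  0 -1 -1 -2 -3 -1  1]
Row reduction gives pivot columns h,ΔT,ω; rank = 3
Π count = n − r = 8 − 3 = 5

5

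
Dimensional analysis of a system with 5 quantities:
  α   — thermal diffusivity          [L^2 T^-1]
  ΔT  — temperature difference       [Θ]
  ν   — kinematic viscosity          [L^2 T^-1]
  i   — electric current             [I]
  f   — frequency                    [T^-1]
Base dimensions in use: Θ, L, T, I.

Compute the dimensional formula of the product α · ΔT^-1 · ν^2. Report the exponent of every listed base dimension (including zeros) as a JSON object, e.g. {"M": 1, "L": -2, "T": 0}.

{"Θ": -1, "L": 6, "T": -3, "I": 0}

Dimensional matrix (Θ×L×T×I by α×ΔT×ν×i×f):
  Θ: [ 0  1  0  0  0]
  L: [ 2  0  2  0  0]
  T: [-1  0 -1  0 -1]
  I: [ 0  0  0  1  0]
  [Θ]: (1)·0+(-1)·1+(2)·0 = -1
  [L]: (1)·2+(-1)·0+(2)·2 = 6
  [T]: (1)·-1+(-1)·0+(2)·-1 = -3
  [I]: (1)·0+(-1)·0+(2)·0 = 0
⇒ Θ^-1 L^6 T^-3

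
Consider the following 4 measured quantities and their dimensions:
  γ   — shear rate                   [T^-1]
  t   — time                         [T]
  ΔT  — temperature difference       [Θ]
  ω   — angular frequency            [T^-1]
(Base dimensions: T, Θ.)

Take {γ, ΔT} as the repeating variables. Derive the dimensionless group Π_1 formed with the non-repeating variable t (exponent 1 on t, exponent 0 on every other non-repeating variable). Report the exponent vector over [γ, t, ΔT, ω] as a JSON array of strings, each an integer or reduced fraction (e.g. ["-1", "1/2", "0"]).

["1", "1", "0", "0"]

Write exponents as rows T,Θ / cols γ,t,ΔT,ω:
  T: [-1  1  0 -1]
  Θ: [ 0  0  1  0]
Echelon form has 2 nonzero rows (pivots: γ,ΔT)
Pivot set = {γ,ΔT}, free = {t,ω}
RREF:
  r0: [   1   -1    0    1]
  r1: [   0    0    1    0]
Fix exponent of t at 1, ω at 0; solve each RREF row for its pivot's exponent:
  r0: exp(γ) + (-1)·1 = 0 ⇒ exp(γ) = 1
  r1: exp(ΔT) + (0)·1 = 0 ⇒ exp(ΔT) = 0
Π_1 = γ · t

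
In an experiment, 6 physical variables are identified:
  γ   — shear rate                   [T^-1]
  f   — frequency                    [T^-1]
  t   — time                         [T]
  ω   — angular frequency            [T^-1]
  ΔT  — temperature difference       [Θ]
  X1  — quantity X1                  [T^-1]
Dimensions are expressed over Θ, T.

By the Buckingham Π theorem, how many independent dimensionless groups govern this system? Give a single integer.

4

Write exponents as rows Θ,T / cols γ,f,t,ω,ΔT,X1:
  Θ: [ 0  0  0  0  1  0]
  T: [-1 -1  1 -1  0 -1]
Row reduction gives pivot columns γ,ΔT; rank = 2
Π count = n − r = 6 − 2 = 4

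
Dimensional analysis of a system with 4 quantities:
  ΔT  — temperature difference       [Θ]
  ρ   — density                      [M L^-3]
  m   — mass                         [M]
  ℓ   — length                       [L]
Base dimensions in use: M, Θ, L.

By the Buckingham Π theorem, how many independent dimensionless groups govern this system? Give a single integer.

1

Exponent matrix [M,Θ,L] × [ΔT,ρ,m,ℓ]:
  M: [ 0  1  1  0]
  Θ: [ 1  0  0  0]
  L: [ 0 -3  0  1]
Echelon form has 3 nonzero rows (pivots: ΔT,ρ,m)
Π count = n − r = 4 − 3 = 1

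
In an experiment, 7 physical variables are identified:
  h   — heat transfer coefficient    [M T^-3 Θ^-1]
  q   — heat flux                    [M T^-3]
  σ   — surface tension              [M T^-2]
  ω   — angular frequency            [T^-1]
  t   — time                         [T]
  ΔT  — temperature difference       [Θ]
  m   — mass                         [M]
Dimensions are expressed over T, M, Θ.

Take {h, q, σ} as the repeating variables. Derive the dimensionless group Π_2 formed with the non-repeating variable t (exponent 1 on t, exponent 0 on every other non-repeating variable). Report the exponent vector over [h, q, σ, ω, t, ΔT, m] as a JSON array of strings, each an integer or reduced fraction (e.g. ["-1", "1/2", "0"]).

Exponent matrix [T,M,Θ] × [h,q,σ,ω,t,ΔT,m]:
  T: [-3 -3 -2 -1  1  0  0]
  M: [ 1  1  1  0  0  0  1]
  Θ: [-1  0  0  0  0  1  0]
RREF → pivots at {h,q,σ} ⇒ r = 3
Repeat: h,q,σ; free: ω,t,ΔT,m
RREF:
  r0: [   1    0    0    0    0   -1    0]
  r1: [   0    1    0    1   -1    1   -2]
  r2: [   0    0    1   -1    1    0    3]
Fix exponent of t at 1, ω at 0, ΔT at 0, m at 0; solve each RREF row for its pivot's exponent:
  r0: exp(h) + (0)·1 = 0 ⇒ exp(h) = 0
  r1: exp(q) + (-1)·1 = 0 ⇒ exp(q) = 1
  r2: exp(σ) + (1)·1 = 0 ⇒ exp(σ) = -1
Π_2 = q · σ^-1 · t

["0", "1", "-1", "0", "1", "0", "0"]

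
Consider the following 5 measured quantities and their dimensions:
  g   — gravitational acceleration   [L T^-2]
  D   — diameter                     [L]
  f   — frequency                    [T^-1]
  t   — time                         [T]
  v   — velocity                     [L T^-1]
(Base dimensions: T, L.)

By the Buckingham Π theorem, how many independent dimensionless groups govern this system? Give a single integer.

3

Write exponents as rows T,L / cols g,D,f,t,v:
  T: [-2  0 -1  1 -1]
  L: [ 1  1  0  0  1]
Echelon form has 2 nonzero rows (pivots: g,D)
5 vars − rank 2 = 3 Π groups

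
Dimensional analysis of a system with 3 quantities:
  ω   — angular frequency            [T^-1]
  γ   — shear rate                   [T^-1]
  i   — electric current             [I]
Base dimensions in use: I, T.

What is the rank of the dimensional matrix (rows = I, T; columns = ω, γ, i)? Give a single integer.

2

Exponent matrix [I,T] × [ω,γ,i]:
  I: [ 0  0  1]
  T: [-1 -1  0]
Echelon form has 2 nonzero rows (pivots: ω,i)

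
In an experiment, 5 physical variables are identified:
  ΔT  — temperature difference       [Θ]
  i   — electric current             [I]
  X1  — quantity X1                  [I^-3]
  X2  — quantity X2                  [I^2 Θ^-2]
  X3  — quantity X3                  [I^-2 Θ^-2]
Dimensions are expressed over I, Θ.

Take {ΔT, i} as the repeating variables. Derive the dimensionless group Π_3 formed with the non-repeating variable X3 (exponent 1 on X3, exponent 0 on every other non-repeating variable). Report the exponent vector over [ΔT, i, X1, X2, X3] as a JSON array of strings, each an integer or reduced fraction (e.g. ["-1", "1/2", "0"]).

Write exponents as rows I,Θ / cols ΔT,i,X1,X2,X3:
  I: [ 0  1 -3  2 -2]
  Θ: [ 1  0  0 -2 -2]
Echelon form has 2 nonzero rows (pivots: ΔT,i)
Pivot set = {ΔT,i}, free = {X1,X2,X3}
RREF:
  r0: [   1    0    0   -2   -2]
  r1: [   0    1   -3    2   -2]
Fix exponent of X3 at 1, X1 at 0, X2 at 0; solve each RREF row for its pivot's exponent:
  r0: exp(ΔT) + (-2)·1 = 0 ⇒ exp(ΔT) = 2
  r1: exp(i) + (-2)·1 = 0 ⇒ exp(i) = 2
Π_3 = ΔT^2 · i^2 · X3

["2", "2", "0", "0", "1"]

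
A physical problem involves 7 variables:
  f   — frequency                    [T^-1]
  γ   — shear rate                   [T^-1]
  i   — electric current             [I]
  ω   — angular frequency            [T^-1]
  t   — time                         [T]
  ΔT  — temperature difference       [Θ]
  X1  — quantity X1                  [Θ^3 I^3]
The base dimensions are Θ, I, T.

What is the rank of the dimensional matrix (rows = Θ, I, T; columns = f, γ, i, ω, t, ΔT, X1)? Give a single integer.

3

Exponent matrix [Θ,I,T] × [f,γ,i,ω,t,ΔT,X1]:
  Θ: [ 0  0  0  0  0  1  3]
  I: [ 0  0  1  0  0  0  3]
  T: [-1 -1  0 -1  1  0  0]
RREF → pivots at {f,i,ΔT} ⇒ r = 3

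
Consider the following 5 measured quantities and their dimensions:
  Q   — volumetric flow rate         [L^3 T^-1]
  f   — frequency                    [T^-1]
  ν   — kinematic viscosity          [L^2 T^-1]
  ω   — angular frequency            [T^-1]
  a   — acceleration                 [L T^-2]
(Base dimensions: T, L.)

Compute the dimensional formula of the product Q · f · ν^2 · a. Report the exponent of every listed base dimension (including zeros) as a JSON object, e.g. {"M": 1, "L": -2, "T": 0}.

Exponent matrix [T,L] × [Q,f,ν,ω,a]:
  T: [-1 -1 -1 -1 -2]
  L: [ 3  0  2  0  1]
  [T]: (1)·-1+(1)·-1+(2)·-1+(1)·-2 = -6
  [L]: (1)·3+(1)·0+(2)·2+(1)·1 = 8
⇒ T^-6 L^8

{"T": -6, "L": 8}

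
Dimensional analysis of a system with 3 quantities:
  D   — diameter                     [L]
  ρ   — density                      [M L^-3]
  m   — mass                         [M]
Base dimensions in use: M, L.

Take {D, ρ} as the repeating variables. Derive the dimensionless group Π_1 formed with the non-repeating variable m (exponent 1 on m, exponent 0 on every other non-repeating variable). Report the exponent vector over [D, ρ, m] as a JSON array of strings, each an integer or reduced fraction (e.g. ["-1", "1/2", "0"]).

["-3", "-1", "1"]

Write exponents as rows M,L / cols D,ρ,m:
  M: [ 0  1  1]
  L: [ 1 -3  0]
RREF → pivots at {D,ρ} ⇒ r = 2
Pivot set = {D,ρ}, free = {m}
RREF:
  r0: [   1    0    3]
  r1: [   0    1    1]
Fix exponent of m at 1; solve each RREF row for its pivot's exponent:
  r0: exp(D) + (3)·1 = 0 ⇒ exp(D) = -3
  r1: exp(ρ) + (1)·1 = 0 ⇒ exp(ρ) = -1
Π_1 = D^-3 · ρ^-1 · m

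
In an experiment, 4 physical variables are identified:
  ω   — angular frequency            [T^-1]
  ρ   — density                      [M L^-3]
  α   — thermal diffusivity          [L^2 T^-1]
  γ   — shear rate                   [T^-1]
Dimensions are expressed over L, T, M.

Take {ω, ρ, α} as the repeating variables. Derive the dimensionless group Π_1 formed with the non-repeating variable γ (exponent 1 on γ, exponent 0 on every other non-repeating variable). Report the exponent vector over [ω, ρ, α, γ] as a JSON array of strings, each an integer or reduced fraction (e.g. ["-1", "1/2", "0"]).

["-1", "0", "0", "1"]

Exponent matrix [L,T,M] × [ω,ρ,α,γ]:
  L: [ 0 -3  2  0]
  T: [-1  0 -1 -1]
  M: [ 0  1  0  0]
RREF → pivots at {ω,ρ,α} ⇒ r = 3
Repeat: ω,ρ,α; free: γ
RREF:
  r0: [   1    0    0    1]
  r1: [   0    1    0    0]
  r2: [   0    0    1    0]
Fix exponent of γ at 1; solve each RREF row for its pivot's exponent:
  r0: exp(ω) + (1)·1 = 0 ⇒ exp(ω) = -1
  r1: exp(ρ) + (0)·1 = 0 ⇒ exp(ρ) = 0
  r2: exp(α) + (0)·1 = 0 ⇒ exp(α) = 0
Π_1 = ω^-1 · γ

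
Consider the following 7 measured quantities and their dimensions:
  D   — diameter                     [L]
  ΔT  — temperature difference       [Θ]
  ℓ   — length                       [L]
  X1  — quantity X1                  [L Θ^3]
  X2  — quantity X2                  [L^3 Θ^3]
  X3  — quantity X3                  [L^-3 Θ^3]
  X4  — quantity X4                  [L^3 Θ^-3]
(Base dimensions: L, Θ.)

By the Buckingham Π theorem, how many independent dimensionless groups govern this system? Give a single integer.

5

Exponent matrix [L,Θ] × [D,ΔT,ℓ,X1,X2,X3,X4]:
  L: [ 1  0  1  1  3 -3  3]
  Θ: [ 0  1  0  3  3  3 -3]
RREF → pivots at {D,ΔT} ⇒ r = 2
Π count = n − r = 7 − 2 = 5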